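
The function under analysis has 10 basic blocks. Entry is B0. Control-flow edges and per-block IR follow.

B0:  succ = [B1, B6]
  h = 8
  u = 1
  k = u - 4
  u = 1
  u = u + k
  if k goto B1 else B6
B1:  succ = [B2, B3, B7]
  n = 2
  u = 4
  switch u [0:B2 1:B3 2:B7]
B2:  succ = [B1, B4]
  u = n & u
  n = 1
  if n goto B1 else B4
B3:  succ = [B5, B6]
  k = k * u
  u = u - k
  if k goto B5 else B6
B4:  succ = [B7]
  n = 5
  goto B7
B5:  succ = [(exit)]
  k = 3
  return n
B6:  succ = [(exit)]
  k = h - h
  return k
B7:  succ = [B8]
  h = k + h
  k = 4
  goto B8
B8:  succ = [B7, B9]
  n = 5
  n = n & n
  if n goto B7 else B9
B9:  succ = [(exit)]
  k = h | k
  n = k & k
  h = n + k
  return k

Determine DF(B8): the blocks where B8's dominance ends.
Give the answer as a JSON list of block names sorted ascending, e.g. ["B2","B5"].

idom tree: B1←B0 B2←B1 B3←B1 B4←B2 B5←B3 B6←B0 B7←B1 B8←B7 B9←B8
Dom∩ at merges:
  B1: preds {B0,B2}: {B0} ∩ {B0,B1,B2} = {B0}; idom=B0
  B6: preds {B0,B3}: {B0} ∩ {B0,B1,B3} = {B0}; idom=B0
  B7: preds {B1,B4,B8}: {B0,B1} ∩ {B0,B1,B2,B4} ∩ {B0,B1,B7,B8} = {B0,B1}; idom=B1

DF derivation:
  join B1 pred B0: · stop@B0
  join B1 pred B2: B2→B1 stop@B0
  join B6 pred B0: · stop@B0
  join B6 pred B3: B3→B1 stop@B0
  join B7 pred B1: · stop@B1
  join B7 pred B4: B4→B2 stop@B1
  join B7 pred B8: B8→B7 stop@B1
  DF(B0)=∅
  DF(B1)={B1,B6}
  DF(B2)={B1,B7}
  DF(B3)={B6}
  DF(B4)={B7}
  DF(B5)=∅
  DF(B6)=∅
  DF(B7)={B7}
  DF(B8)={B7}
  DF(B9)=∅

DF(B8) = ["B7"]

Answer: ["B7"]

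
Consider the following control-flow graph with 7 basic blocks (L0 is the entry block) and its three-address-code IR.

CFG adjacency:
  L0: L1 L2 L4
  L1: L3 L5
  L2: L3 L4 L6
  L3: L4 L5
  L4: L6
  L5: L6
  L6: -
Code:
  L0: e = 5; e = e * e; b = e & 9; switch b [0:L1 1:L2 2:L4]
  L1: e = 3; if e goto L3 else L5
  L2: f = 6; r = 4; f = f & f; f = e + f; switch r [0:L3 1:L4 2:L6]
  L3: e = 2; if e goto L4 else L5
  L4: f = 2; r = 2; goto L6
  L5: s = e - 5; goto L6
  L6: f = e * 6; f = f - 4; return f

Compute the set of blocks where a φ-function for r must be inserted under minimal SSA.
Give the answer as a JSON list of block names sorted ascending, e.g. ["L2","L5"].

Answer: ["L3", "L4", "L5", "L6"]

Derivation:
idom tree: L1←L0 L2←L0 L3←L0 L4←L0 L5←L0 L6←L0
Join-block Dom:
  L3: preds {L1,L2}: {L0,L1} ∩ {L0,L2} = {L0}; idom=L0
  L4: preds {L0,L2,L3}: {L0} ∩ {L0,L2} ∩ {L0,L3} = {L0}; idom=L0
  L5: preds {L1,L3}: {L0,L1} ∩ {L0,L3} = {L0}; idom=L0
  L6: preds {L2,L4,L5}: {L0,L2} ∩ {L0,L4} ∩ {L0,L5} = {L0}; idom=L0

DF walk-up:
  join L3 pred L1: L1 stop@L0
  join L3 pred L2: L2 stop@L0
  join L4 pred L0: · stop@L0
  join L4 pred L2: L2 stop@L0
  join L4 pred L3: L3 stop@L0
  join L5 pred L1: L1 stop@L0
  join L5 pred L3: L3 stop@L0
  join L6 pred L2: L2 stop@L0
  join L6 pred L4: L4 stop@L0
  join L6 pred L5: L5 stop@L0
  L0 → ∅
  L1 → {L3,L5}
  L2 → {L3,L4,L6}
  L3 → {L4,L5}
  L4 → {L6}
  L5 → {L6}
  L6 → ∅

φ for r: defs {L2,L4}
  DF⁺ = {L3,L4,L5,L6}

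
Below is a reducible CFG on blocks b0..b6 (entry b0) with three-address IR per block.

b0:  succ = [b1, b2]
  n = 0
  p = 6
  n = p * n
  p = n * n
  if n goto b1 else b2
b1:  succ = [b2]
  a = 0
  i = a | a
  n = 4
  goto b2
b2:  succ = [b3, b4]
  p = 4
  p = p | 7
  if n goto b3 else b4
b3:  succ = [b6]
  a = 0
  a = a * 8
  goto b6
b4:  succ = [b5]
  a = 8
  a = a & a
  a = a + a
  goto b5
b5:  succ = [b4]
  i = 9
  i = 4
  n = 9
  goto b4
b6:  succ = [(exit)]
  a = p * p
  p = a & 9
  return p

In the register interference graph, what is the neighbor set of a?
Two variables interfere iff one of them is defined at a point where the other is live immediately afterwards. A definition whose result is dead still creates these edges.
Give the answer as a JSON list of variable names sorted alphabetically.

Answer: ["p"]

Analysis:
def/use:
  b0: {n,p} / ∅
  b1: {a,i,n} / ∅
  b2: {p} / {n}
  b3: {a} / ∅
  b4: {a} / ∅
  b5: {i,n} / ∅
  b6: {a,p} / {p}

Backward fixpoint:
  b0 li=∅ lo={n}
  b1 li=∅ lo={n}
  b2 li={n} lo={p}
  b3 li={p} lo={p}
  b4 li=∅ lo=∅
  b5 li=∅ lo=∅
  b6 li={p} lo=∅

Interfere edges:
  a — {p}
  i — ∅
  n — {p}
  p — {a,n}

N(a) = ["p"]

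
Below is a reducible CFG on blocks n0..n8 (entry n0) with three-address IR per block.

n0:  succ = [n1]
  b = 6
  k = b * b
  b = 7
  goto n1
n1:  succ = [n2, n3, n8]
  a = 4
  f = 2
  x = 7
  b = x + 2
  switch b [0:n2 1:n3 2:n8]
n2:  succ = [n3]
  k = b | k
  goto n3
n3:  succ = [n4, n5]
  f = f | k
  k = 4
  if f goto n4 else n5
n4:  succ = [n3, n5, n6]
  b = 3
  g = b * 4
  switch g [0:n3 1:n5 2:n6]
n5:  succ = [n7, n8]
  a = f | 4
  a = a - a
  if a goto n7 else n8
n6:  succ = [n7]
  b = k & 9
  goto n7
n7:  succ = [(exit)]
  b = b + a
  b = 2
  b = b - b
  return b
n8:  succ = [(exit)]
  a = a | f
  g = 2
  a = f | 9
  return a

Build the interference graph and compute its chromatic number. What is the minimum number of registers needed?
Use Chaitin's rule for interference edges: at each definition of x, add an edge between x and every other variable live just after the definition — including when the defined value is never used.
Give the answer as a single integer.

Block summaries:
  n0: {b,k} / ∅
  n1: {a,b,f,x} / ∅
  n2: {k} / {b,k}
  n3: {f,k} / {f,k}
  n4: {b,g} / ∅
  n5: {a} / {f}
  n6: {b} / {k}
  n7: {b} / {a,b}
  n8: {a,g} / {a,f}

Liveness:
  n0 li=∅ lo={k}
  n1 li={k} lo={a,b,f,k}
  n2 li={a,b,f,k} lo={a,b,f,k}
  n3 li={a,b,f,k} lo={a,b,f,k}
  n4 li={a,f,k} lo={a,b,f,k}
  n5 li={b,f} lo={a,b,f}
  n6 li={a,k} lo={a,b}
  n7 li={a,b} lo=∅
  n8 li={a,f} lo=∅

Interfere edges:
  a: {b,f,g,k,x}
  b: {a,f,g,k}
  f: {a,b,g,k,x}
  g: {a,b,f,k}
  k: {a,b,f,g,x}
  x: {a,f,k}

Chromatic number:
  clique {a,b,f,g,k} ⇒ need ≥ 5
  assign a→c0 b→c3 f→c1 g→c4 k→c2 x→c3 — no edge inside a register ⇒ χ ≤ 5
  χ = 5

Answer: 5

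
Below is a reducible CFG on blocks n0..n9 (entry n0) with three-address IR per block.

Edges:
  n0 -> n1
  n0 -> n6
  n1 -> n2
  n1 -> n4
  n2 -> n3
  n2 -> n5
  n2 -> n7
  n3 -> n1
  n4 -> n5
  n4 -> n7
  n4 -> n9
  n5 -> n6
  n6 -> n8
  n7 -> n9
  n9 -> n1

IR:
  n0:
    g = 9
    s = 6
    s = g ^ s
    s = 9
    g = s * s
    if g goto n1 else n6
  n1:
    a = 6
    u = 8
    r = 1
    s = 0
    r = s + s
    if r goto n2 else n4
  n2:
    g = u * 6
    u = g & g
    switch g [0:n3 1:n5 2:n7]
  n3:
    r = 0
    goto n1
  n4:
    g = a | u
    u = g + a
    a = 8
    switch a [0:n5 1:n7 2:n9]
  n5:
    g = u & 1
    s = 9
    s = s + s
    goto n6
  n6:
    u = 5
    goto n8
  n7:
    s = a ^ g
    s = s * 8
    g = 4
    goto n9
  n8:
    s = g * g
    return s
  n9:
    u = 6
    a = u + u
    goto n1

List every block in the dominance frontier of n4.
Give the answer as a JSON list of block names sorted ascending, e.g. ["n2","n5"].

Answer: ["n5", "n7", "n9"]

Working:
idom tree: n1←n0 n2←n1 n3←n2 n4←n1 n5←n1 n6←n0 n7←n1 n8←n6 n9←n1
Dom∩ at merges:
  n1: preds {n0,n3,n9}: {n0} ∩ {n0,n1,n2,n3} ∩ {n0,n1,n9} = {n0}; idom=n0
  n5: preds {n2,n4}: {n0,n1,n2} ∩ {n0,n1,n4} = {n0,n1}; idom=n1
  n6: preds {n0,n5}: {n0} ∩ {n0,n1,n5} = {n0}; idom=n0
  n7: preds {n2,n4}: {n0,n1,n2} ∩ {n0,n1,n4} = {n0,n1}; idom=n1
  n9: preds {n4,n7}: {n0,n1,n4} ∩ {n0,n1,n7} = {n0,n1}; idom=n1

DF derivation:
  n1←n0: walk · to n0
  n1←n3: walk n3→n2→n1 to n0
  n1←n9: walk n9→n1 to n0
  n5←n2: walk n2 to n1
  n5←n4: walk n4 to n1
  n6←n0: walk · to n0
  n6←n5: walk n5→n1 to n0
  n7←n2: walk n2 to n1
  n7←n4: walk n4 to n1
  n9←n4: walk n4 to n1
  n9←n7: walk n7 to n1
  n0: DF=∅
  n1: DF={n1,n6}
  n2: DF={n1,n5,n7}
  n3: DF={n1}
  n4: DF={n5,n7,n9}
  n5: DF={n6}
  n6: DF=∅
  n7: DF={n9}
  n8: DF=∅
  n9: DF={n1}

DF(n4) = ["n5", "n7", "n9"]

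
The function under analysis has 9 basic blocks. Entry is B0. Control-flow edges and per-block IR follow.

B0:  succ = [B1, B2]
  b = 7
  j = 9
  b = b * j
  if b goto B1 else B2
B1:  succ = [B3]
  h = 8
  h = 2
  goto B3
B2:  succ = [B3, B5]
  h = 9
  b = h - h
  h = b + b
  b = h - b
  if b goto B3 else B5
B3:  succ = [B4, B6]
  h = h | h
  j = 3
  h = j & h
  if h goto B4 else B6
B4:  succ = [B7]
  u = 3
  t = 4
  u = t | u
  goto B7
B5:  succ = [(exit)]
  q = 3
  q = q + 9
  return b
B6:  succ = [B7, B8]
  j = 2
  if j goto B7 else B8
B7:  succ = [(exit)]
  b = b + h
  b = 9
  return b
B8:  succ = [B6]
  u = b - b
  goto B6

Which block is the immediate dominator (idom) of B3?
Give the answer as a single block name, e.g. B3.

Answer: B0

Working:
idom tree: B1←B0 B2←B0 B3←B0 B4←B3 B5←B2 B6←B3 B7←B3 B8←B6
Join-block Dom:
  B3: preds {B1,B2}: {B0,B1} ∩ {B0,B2} = {B0}; idom=B0
  B6: preds {B3,B8}: {B0,B3} ∩ {B0,B3,B6,B8} = {B0,B3}; idom=B3
  B7: preds {B4,B6}: {B0,B3,B4} ∩ {B0,B3,B6} = {B0,B3}; idom=B3

idom(B3) = B0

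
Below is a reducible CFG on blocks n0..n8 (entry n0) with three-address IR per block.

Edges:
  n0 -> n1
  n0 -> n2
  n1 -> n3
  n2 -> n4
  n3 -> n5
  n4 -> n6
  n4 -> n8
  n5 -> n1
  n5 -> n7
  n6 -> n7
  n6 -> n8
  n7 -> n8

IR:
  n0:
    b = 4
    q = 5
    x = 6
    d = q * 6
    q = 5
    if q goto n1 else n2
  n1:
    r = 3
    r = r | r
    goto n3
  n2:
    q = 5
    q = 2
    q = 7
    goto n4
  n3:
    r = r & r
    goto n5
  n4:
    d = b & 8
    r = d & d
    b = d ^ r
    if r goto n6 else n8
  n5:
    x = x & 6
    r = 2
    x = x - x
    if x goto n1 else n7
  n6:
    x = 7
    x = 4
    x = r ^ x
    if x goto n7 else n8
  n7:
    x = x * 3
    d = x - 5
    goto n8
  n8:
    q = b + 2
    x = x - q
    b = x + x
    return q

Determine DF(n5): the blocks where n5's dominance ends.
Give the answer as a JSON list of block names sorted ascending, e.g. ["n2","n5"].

Answer: ["n1", "n7"]

Derivation:
idom tree: n1←n0 n2←n0 n3←n1 n4←n2 n5←n3 n6←n4 n7←n0 n8←n0
Dom∩ at merges:
  n1: preds {n0,n5}: {n0} ∩ {n0,n1,n3,n5} = {n0}; idom=n0
  n7: preds {n5,n6}: {n0,n1,n3,n5} ∩ {n0,n2,n4,n6} = {n0}; idom=n0
  n8: preds {n4,n6,n7}: {n0,n2,n4} ∩ {n0,n2,n4,n6} ∩ {n0,n7} = {n0}; idom=n0

DF walk-up:
  join n1 pred n0: · stop@n0
  join n1 pred n5: n5→n3→n1 stop@n0
  join n7 pred n5: n5→n3→n1 stop@n0
  join n7 pred n6: n6→n4→n2 stop@n0
  join n8 pred n4: n4→n2 stop@n0
  join n8 pred n6: n6→n4→n2 stop@n0
  join n8 pred n7: n7 stop@n0
  n0 → ∅
  n1 → {n1,n7}
  n2 → {n7,n8}
  n3 → {n1,n7}
  n4 → {n7,n8}
  n5 → {n1,n7}
  n6 → {n7,n8}
  n7 → {n8}
  n8 → ∅

DF(n5) = ["n1", "n7"]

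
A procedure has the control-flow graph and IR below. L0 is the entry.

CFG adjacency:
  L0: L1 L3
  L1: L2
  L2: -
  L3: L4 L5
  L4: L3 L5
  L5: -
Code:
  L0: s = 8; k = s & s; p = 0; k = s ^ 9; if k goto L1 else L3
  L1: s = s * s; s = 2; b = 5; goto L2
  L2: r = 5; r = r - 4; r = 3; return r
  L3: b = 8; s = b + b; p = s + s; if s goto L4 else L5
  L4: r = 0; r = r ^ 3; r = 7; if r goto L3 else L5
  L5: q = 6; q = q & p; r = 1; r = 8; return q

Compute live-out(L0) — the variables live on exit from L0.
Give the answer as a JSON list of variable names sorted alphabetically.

Per-block:
  L0: {k,p,s} / ∅
  L1: {b,s} / {s}
  L2: {r} / ∅
  L3: {b,p,s} / ∅
  L4: {r} / ∅
  L5: {q,r} / {p}

Backward fixpoint:
  L0: in=∅ out={s}
  L1: in={s} out=∅
  L2: in=∅ out=∅
  L3: in=∅ out={p}
  L4: in={p} out={p}
  L5: in={p} out=∅

live-out(L0) = ["s"]

Answer: ["s"]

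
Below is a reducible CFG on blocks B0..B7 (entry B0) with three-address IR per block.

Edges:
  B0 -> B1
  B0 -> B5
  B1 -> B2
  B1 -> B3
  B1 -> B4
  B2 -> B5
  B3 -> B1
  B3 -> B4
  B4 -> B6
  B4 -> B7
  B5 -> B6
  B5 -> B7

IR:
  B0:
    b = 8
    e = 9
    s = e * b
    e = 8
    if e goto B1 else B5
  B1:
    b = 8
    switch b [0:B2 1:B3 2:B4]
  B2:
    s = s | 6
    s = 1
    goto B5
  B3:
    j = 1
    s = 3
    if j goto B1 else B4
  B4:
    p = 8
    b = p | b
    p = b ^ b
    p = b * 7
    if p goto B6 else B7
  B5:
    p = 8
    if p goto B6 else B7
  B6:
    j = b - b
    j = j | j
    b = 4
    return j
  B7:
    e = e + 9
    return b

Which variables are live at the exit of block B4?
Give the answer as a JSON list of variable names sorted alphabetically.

Per-block:
  B0: def={b,e,s} ue=∅
  B1: def={b} ue=∅
  B2: def={s} ue={s}
  B3: def={j,s} ue=∅
  B4: def={b,p} ue={b}
  B5: def={p} ue=∅
  B6: def={b,j} ue={b}
  B7: def={e} ue={b,e}

Backward fixpoint:
  live B0: ∅→{b,e,s}
  live B1: {e,s}→{b,e,s}
  live B2: {b,e,s}→{b,e}
  live B3: {b,e}→{b,e,s}
  live B4: {b,e}→{b,e}
  live B5: {b,e}→{b,e}
  live B6: {b}→∅
  live B7: {b,e}→∅

live-out(B4) = ["b", "e"]

Answer: ["b", "e"]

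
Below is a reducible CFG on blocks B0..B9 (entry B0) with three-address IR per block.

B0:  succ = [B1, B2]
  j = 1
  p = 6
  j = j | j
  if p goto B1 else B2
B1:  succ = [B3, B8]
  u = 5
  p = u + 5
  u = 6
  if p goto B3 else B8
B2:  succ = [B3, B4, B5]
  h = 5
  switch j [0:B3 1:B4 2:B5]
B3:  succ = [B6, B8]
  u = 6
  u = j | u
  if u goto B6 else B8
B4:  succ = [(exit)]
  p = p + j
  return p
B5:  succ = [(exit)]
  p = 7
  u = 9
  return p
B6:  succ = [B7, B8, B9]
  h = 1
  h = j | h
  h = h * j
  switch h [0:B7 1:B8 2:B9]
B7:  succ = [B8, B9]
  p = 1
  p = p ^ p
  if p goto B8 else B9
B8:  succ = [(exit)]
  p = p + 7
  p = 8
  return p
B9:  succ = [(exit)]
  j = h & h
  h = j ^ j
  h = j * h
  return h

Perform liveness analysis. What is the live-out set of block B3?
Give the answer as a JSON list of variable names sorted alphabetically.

Block summaries:
  B0 def {j,p} use ∅
  B1 def {p,u} use ∅
  B2 def {h} use {j}
  B3 def {u} use {j}
  B4 def {p} use {j,p}
  B5 def {p,u} use ∅
  B6 def {h} use {j}
  B7 def {p} use ∅
  B8 def {p} use {p}
  B9 def {h,j} use {h}

Backward fixpoint:
  live B0: ∅→{j,p}
  live B1: {j}→{j,p}
  live B2: {j,p}→{j,p}
  live B3: {j,p}→{j,p}
  live B4: {j,p}→∅
  live B5: ∅→∅
  live B6: {j,p}→{h,p}
  live B7: {h}→{h,p}
  live B8: {p}→∅
  live B9: {h}→∅

live-out(B3) = ["j", "p"]

Answer: ["j", "p"]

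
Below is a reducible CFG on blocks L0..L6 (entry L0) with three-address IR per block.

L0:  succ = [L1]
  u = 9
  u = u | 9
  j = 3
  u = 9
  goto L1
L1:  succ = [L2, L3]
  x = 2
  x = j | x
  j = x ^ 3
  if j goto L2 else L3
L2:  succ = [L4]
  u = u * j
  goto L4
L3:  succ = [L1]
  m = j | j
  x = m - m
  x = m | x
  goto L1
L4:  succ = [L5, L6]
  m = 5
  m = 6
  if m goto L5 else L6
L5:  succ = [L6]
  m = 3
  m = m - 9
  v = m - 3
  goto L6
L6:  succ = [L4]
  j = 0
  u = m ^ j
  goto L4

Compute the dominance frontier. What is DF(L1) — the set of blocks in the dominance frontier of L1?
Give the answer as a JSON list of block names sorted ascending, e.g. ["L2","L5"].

idom tree: L1←L0 L2←L1 L3←L1 L4←L2 L5←L4 L6←L4
Dom at joins:
  L1: preds {L0,L3}: {L0} ∩ {L0,L1,L3} = {L0}; idom=L0
  L4: preds {L2,L6}: {L0,L1,L2} ∩ {L0,L1,L2,L4,L6} = {L0,L1,L2}; idom=L2
  L6: preds {L4,L5}: {L0,L1,L2,L4} ∩ {L0,L1,L2,L4,L5} = {L0,L1,L2,L4}; idom=L4

DF walk-up:
  join L1 pred L0: · stop@L0
  join L1 pred L3: L3→L1 stop@L0
  join L4 pred L2: · stop@L2
  join L4 pred L6: L6→L4 stop@L2
  join L6 pred L4: · stop@L4
  join L6 pred L5: L5 stop@L4
  L0 → ∅
  L1 → {L1}
  L2 → ∅
  L3 → {L1}
  L4 → {L4}
  L5 → {L6}
  L6 → {L4}

DF(L1) = ["L1"]

Answer: ["L1"]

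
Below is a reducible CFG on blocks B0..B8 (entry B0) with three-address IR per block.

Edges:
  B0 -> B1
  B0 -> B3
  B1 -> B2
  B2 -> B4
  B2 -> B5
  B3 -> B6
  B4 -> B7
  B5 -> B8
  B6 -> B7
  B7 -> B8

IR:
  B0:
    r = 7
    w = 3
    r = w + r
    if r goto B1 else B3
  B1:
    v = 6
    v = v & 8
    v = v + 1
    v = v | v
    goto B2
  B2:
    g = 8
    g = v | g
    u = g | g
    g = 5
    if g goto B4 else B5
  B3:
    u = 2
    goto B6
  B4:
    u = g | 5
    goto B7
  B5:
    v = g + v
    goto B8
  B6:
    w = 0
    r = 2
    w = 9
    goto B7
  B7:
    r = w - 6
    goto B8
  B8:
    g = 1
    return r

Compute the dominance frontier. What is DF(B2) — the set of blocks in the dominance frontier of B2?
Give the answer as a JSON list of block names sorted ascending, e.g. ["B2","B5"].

Answer: ["B7", "B8"]

Derivation:
idom tree: B1←B0 B2←B1 B3←B0 B4←B2 B5←B2 B6←B3 B7←B0 B8←B0
Join-block Dom:
  B7: preds {B4,B6}: {B0,B1,B2,B4} ∩ {B0,B3,B6} = {B0}; idom=B0
  B8: preds {B5,B7}: {B0,B1,B2,B5} ∩ {B0,B7} = {B0}; idom=B0

Frontier:
  join B7 pred B4: B4→B2→B1 stop@B0
  join B7 pred B6: B6→B3 stop@B0
  join B8 pred B5: B5→B2→B1 stop@B0
  join B8 pred B7: B7 stop@B0
  DF(B0)=∅
  DF(B1)={B7,B8}
  DF(B2)={B7,B8}
  DF(B3)={B7}
  DF(B4)={B7}
  DF(B5)={B8}
  DF(B6)={B7}
  DF(B7)={B8}
  DF(B8)=∅

DF(B2) = ["B7", "B8"]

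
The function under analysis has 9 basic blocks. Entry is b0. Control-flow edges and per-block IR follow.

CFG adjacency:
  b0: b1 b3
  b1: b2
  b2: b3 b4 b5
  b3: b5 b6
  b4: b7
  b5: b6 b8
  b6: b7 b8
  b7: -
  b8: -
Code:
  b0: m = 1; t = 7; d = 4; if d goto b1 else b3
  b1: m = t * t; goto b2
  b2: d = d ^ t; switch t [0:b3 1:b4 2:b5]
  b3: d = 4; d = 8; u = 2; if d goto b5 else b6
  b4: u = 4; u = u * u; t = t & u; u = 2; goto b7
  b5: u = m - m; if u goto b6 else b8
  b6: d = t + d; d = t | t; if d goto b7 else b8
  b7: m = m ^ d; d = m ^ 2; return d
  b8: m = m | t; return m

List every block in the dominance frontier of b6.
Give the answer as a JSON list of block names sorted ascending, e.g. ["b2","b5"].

idom tree: b1←b0 b2←b1 b3←b0 b4←b2 b5←b0 b6←b0 b7←b0 b8←b0
Dom at joins:
  b3: preds {b0,b2}: {b0} ∩ {b0,b1,b2} = {b0}; idom=b0
  b5: preds {b2,b3}: {b0,b1,b2} ∩ {b0,b3} = {b0}; idom=b0
  b6: preds {b3,b5}: {b0,b3} ∩ {b0,b5} = {b0}; idom=b0
  b7: preds {b4,b6}: {b0,b1,b2,b4} ∩ {b0,b6} = {b0}; idom=b0
  b8: preds {b5,b6}: {b0,b5} ∩ {b0,b6} = {b0}; idom=b0

DF derivation:
  join b3 pred b0: · stop@b0
  join b3 pred b2: b2→b1 stop@b0
  join b5 pred b2: b2→b1 stop@b0
  join b5 pred b3: b3 stop@b0
  join b6 pred b3: b3 stop@b0
  join b6 pred b5: b5 stop@b0
  join b7 pred b4: b4→b2→b1 stop@b0
  join b7 pred b6: b6 stop@b0
  join b8 pred b5: b5 stop@b0
  join b8 pred b6: b6 stop@b0
  DF(b0)=∅
  DF(b1)={b3,b5,b7}
  DF(b2)={b3,b5,b7}
  DF(b3)={b5,b6}
  DF(b4)={b7}
  DF(b5)={b6,b8}
  DF(b6)={b7,b8}
  DF(b7)=∅
  DF(b8)=∅

DF(b6) = ["b7", "b8"]

Answer: ["b7", "b8"]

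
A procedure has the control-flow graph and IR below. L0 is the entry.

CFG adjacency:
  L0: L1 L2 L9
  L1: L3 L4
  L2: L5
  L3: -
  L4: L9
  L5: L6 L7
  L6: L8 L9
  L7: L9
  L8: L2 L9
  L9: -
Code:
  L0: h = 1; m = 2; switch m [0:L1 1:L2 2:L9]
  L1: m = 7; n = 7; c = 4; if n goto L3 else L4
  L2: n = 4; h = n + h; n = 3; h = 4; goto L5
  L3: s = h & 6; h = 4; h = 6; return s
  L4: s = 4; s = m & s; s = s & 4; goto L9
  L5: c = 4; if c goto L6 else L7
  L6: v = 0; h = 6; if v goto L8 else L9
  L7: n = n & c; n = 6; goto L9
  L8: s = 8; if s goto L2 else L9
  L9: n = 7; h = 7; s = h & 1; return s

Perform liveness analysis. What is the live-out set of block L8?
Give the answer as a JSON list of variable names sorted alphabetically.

Block summaries:
  L0: {h,m} / ∅
  L1: {c,m,n} / ∅
  L2: {h,n} / {h}
  L3: {h,s} / {h}
  L4: {s} / {m}
  L5: {c} / ∅
  L6: {h,v} / ∅
  L7: {n} / {c,n}
  L8: {s} / ∅
  L9: {h,n,s} / ∅

Live sets:
  L0 li=∅ lo={h}
  L1 li={h} lo={h,m}
  L2 li={h} lo={n}
  L3 li={h} lo=∅
  L4 li={m} lo=∅
  L5 li={n} lo={c,n}
  L6 li=∅ lo={h}
  L7 li={c,n} lo=∅
  L8 li={h} lo={h}
  L9 li=∅ lo=∅

live-out(L8) = ["h"]

Answer: ["h"]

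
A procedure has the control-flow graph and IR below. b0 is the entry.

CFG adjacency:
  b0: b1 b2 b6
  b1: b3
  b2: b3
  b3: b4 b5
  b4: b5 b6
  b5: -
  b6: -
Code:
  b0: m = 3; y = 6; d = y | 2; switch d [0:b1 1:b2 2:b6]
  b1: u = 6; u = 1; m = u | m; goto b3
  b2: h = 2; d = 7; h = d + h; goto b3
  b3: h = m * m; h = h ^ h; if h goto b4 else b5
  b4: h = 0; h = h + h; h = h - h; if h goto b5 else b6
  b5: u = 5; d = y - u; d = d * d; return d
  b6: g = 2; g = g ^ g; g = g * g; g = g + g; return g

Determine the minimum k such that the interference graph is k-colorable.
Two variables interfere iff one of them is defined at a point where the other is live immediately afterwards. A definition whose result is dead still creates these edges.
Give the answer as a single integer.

Per-block:
  b0: def={d,m,y} ue=∅
  b1: def={m,u} ue={m}
  b2: def={d,h} ue=∅
  b3: def={h} ue={m}
  b4: def={h} ue=∅
  b5: def={d,u} ue={y}
  b6: def={g} ue=∅

Liveness:
  b0 li=∅ lo={m,y}
  b1 li={m,y} lo={m,y}
  b2 li={m,y} lo={m,y}
  b3 li={m,y} lo={y}
  b4 li={y} lo={y}
  b5 li={y} lo=∅
  b6 li=∅ lo=∅

Interfere edges:
  d↔{h,m,y}
  g↔∅
  h↔{d,m,y}
  m↔{d,h,u,y}
  u↔{m,y}
  y↔{d,h,m,u}

Registers:
  clique {d,h,m,y} ⇒ need ≥ 4
  4-colouring: c0={g,m}  c1={y}  c2={d,u}  c3={h}
  χ = 4

Answer: 4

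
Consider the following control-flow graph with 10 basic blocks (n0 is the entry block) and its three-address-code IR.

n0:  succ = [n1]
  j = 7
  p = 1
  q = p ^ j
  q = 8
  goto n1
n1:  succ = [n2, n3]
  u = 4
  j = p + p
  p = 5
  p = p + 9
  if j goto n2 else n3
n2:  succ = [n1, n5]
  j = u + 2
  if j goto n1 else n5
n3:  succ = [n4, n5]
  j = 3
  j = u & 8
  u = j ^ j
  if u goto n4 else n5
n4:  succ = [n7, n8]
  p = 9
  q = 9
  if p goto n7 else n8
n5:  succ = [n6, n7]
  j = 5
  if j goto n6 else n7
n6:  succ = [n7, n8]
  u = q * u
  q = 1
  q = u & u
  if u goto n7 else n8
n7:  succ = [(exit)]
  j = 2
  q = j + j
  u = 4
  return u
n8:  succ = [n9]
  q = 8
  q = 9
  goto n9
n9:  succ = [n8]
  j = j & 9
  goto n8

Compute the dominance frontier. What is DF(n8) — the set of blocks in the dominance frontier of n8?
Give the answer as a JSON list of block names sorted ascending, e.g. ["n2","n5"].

idom tree: n1←n0 n2←n1 n3←n1 n4←n3 n5←n1 n6←n5 n7←n1 n8←n1 n9←n8
Dom at joins:
  n1: preds {n0,n2}: {n0} ∩ {n0,n1,n2} = {n0}; idom=n0
  n5: preds {n2,n3}: {n0,n1,n2} ∩ {n0,n1,n3} = {n0,n1}; idom=n1
  n7: preds {n4,n5,n6}: {n0,n1,n3,n4} ∩ {n0,n1,n5} ∩ {n0,n1,n5,n6} = {n0,n1}; idom=n1
  n8: preds {n4,n6,n9}: {n0,n1,n3,n4} ∩ {n0,n1,n5,n6} ∩ {n0,n1,n8,n9} = {n0,n1}; idom=n1

DF derivation:
  join n1 pred n0: · stop@n0
  join n1 pred n2: n2→n1 stop@n0
  join n5 pred n2: n2 stop@n1
  join n5 pred n3: n3 stop@n1
  join n7 pred n4: n4→n3 stop@n1
  join n7 pred n5: n5 stop@n1
  join n7 pred n6: n6→n5 stop@n1
  join n8 pred n4: n4→n3 stop@n1
  join n8 pred n6: n6→n5 stop@n1
  join n8 pred n9: n9→n8 stop@n1
  n0: DF=∅
  n1: DF={n1}
  n2: DF={n1,n5}
  n3: DF={n5,n7,n8}
  n4: DF={n7,n8}
  n5: DF={n7,n8}
  n6: DF={n7,n8}
  n7: DF=∅
  n8: DF={n8}
  n9: DF={n8}

DF(n8) = ["n8"]

Answer: ["n8"]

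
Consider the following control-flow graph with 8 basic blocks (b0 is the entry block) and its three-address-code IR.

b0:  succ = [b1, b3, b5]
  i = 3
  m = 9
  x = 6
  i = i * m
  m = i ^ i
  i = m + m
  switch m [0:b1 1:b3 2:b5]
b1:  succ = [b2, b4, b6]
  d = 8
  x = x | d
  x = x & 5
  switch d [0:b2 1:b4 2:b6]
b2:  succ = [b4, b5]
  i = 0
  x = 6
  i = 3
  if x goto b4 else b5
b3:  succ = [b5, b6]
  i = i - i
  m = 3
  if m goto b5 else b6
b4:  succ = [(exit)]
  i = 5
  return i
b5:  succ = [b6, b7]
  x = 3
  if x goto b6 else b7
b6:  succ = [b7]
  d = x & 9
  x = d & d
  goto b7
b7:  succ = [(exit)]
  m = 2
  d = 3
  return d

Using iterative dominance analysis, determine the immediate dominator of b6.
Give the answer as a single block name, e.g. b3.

idom tree: b1←b0 b2←b1 b3←b0 b4←b1 b5←b0 b6←b0 b7←b0
Join-block Dom:
  b4: preds {b1,b2}: {b0,b1} ∩ {b0,b1,b2} = {b0,b1}; idom=b1
  b5: preds {b0,b2,b3}: {b0} ∩ {b0,b1,b2} ∩ {b0,b3} = {b0}; idom=b0
  b6: preds {b1,b3,b5}: {b0,b1} ∩ {b0,b3} ∩ {b0,b5} = {b0}; idom=b0
  b7: preds {b5,b6}: {b0,b5} ∩ {b0,b6} = {b0}; idom=b0

idom(b6) = b0

Answer: b0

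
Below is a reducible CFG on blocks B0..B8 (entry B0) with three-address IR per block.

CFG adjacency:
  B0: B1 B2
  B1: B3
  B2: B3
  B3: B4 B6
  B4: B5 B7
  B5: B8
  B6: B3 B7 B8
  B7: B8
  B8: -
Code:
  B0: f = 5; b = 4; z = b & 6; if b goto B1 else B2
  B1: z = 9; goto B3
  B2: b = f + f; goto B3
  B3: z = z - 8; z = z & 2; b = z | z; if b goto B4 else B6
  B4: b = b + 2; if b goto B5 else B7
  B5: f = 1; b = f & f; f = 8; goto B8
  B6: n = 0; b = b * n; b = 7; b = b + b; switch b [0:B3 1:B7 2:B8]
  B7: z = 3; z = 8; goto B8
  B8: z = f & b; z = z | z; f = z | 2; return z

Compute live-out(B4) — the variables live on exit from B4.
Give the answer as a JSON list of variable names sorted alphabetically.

Block summaries:
  B0: {b,f,z} / ∅
  B1: {z} / ∅
  B2: {b} / {f}
  B3: {b,z} / {z}
  B4: {b} / {b}
  B5: {b,f} / ∅
  B6: {b,n} / {b}
  B7: {z} / ∅
  B8: {f,z} / {b,f}

Liveness:
  B0 li=∅ lo={f,z}
  B1 li={f} lo={f,z}
  B2 li={f,z} lo={f,z}
  B3 li={f,z} lo={b,f,z}
  B4 li={b,f} lo={b,f}
  B5 li=∅ lo={b,f}
  B6 li={b,f,z} lo={b,f,z}
  B7 li={b,f} lo={b,f}
  B8 li={b,f} lo=∅

live-out(B4) = ["b", "f"]

Answer: ["b", "f"]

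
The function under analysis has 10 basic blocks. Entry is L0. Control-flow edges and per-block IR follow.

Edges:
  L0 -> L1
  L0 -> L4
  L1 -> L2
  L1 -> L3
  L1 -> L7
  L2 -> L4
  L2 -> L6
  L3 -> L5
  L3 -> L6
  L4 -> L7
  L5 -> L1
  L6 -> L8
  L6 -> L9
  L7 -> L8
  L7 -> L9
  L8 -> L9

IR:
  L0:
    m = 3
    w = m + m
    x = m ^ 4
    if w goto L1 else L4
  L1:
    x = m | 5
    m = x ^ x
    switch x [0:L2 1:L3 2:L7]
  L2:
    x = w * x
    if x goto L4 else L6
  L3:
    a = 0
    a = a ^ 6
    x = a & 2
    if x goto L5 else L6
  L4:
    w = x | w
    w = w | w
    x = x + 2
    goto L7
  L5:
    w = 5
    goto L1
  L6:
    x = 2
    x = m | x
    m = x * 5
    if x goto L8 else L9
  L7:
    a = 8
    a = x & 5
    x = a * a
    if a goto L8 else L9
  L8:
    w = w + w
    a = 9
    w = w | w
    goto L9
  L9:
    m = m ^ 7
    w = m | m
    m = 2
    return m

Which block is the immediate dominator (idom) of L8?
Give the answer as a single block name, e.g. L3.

idom tree: L1←L0 L2←L1 L3←L1 L4←L0 L5←L3 L6←L1 L7←L0 L8←L0 L9←L0
Dom∩ at merges:
  L1: preds {L0,L5}: {L0} ∩ {L0,L1,L3,L5} = {L0}; idom=L0
  L4: preds {L0,L2}: {L0} ∩ {L0,L1,L2} = {L0}; idom=L0
  L6: preds {L2,L3}: {L0,L1,L2} ∩ {L0,L1,L3} = {L0,L1}; idom=L1
  L7: preds {L1,L4}: {L0,L1} ∩ {L0,L4} = {L0}; idom=L0
  L8: preds {L6,L7}: {L0,L1,L6} ∩ {L0,L7} = {L0}; idom=L0
  L9: preds {L6,L7,L8}: {L0,L1,L6} ∩ {L0,L7} ∩ {L0,L8} = {L0}; idom=L0

idom(L8) = L0

Answer: L0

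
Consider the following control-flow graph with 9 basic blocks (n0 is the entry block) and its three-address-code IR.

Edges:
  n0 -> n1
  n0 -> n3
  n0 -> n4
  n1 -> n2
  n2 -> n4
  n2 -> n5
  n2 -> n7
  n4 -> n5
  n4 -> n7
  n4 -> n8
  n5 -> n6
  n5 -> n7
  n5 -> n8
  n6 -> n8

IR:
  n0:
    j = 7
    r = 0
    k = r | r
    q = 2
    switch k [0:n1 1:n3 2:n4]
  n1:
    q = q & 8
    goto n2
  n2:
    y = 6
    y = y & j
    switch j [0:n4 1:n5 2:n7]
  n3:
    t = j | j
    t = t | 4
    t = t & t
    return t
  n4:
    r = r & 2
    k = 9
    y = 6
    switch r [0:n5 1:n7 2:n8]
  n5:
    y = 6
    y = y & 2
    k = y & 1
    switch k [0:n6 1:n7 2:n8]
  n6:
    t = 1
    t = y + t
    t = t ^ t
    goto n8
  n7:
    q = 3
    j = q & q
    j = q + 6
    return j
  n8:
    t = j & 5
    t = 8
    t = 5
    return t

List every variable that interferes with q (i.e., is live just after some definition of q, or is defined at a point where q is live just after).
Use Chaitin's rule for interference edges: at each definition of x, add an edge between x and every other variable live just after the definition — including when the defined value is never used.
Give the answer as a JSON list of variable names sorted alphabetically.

Answer: ["j", "k", "r"]

Analysis:
def/use:
  n0: def={j,k,q,r} ue=∅
  n1: def={q} ue={q}
  n2: def={y} ue={j}
  n3: def={t} ue={j}
  n4: def={k,r,y} ue={r}
  n5: def={k,y} ue=∅
  n6: def={t} ue={y}
  n7: def={j,q} ue=∅
  n8: def={t} ue={j}

Liveness:
  live n0: ∅→{j,q,r}
  live n1: {j,q,r}→{j,r}
  live n2: {j,r}→{j,r}
  live n3: {j}→∅
  live n4: {j,r}→{j}
  live n5: {j}→{j,y}
  live n6: {j,y}→{j}
  live n7: ∅→∅
  live n8: {j}→∅

Interfere edges:
  j — {k,q,r,t,y}
  k — {j,q,r,y}
  q — {j,k,r}
  r — {j,k,q,y}
  t — {j,y}
  y — {j,k,r,t}

N(q) = ["j", "k", "r"]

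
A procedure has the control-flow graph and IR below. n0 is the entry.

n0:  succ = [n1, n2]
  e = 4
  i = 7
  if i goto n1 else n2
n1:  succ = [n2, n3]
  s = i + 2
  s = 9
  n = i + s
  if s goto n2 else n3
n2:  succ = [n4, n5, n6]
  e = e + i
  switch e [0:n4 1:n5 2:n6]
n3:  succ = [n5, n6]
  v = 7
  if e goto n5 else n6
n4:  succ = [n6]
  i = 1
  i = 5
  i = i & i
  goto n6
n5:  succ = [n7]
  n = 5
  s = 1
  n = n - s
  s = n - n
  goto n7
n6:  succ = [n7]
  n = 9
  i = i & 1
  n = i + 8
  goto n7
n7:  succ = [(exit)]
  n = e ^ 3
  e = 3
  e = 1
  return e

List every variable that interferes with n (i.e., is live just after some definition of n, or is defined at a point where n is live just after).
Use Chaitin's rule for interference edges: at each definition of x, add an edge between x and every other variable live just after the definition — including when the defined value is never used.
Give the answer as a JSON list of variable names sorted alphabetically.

Answer: ["e", "i", "s"]

Derivation:
def/use:
  n0 def {e,i} use ∅
  n1 def {n,s} use {i}
  n2 def {e} use {e,i}
  n3 def {v} use {e}
  n4 def {i} use ∅
  n5 def {n,s} use ∅
  n6 def {i,n} use {i}
  n7 def {e,n} use {e}

Live sets:
  live n0: ∅→{e,i}
  live n1: {e,i}→{e,i}
  live n2: {e,i}→{e,i}
  live n3: {e,i}→{e,i}
  live n4: {e}→{e,i}
  live n5: {e}→{e}
  live n6: {e,i}→{e}
  live n7: {e}→∅

Interfere edges:
  e↔{i,n,s,v}
  i↔{e,n,s,v}
  n↔{e,i,s}
  s↔{e,i,n}
  v↔{e,i}

N(n) = ["e", "i", "s"]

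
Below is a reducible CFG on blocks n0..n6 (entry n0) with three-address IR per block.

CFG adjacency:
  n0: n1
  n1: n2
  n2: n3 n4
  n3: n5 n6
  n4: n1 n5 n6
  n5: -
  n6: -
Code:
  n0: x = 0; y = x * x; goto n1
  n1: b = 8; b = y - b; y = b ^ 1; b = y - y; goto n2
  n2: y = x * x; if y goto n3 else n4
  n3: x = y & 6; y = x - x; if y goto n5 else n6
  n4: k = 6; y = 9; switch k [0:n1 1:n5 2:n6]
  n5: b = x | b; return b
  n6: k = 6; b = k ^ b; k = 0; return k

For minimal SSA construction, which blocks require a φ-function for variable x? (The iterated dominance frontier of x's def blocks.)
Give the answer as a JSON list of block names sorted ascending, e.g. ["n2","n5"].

Answer: ["n5", "n6"]

Working:
idom tree: n1←n0 n2←n1 n3←n2 n4←n2 n5←n2 n6←n2
Dom at joins:
  n1: preds {n0,n4}: {n0} ∩ {n0,n1,n2,n4} = {n0}; idom=n0
  n5: preds {n3,n4}: {n0,n1,n2,n3} ∩ {n0,n1,n2,n4} = {n0,n1,n2}; idom=n2
  n6: preds {n3,n4}: {n0,n1,n2,n3} ∩ {n0,n1,n2,n4} = {n0,n1,n2}; idom=n2

DF walk-up:
  n1←n0: walk · to n0
  n1←n4: walk n4→n2→n1 to n0
  n5←n3: walk n3 to n2
  n5←n4: walk n4 to n2
  n6←n3: walk n3 to n2
  n6←n4: walk n4 to n2
  n0 → ∅
  n1 → {n1}
  n2 → {n1}
  n3 → {n5,n6}
  n4 → {n1,n5,n6}
  n5 → ∅
  n6 → ∅

φ for x: defs {n0,n3}
  DF⁺ = {n5,n6}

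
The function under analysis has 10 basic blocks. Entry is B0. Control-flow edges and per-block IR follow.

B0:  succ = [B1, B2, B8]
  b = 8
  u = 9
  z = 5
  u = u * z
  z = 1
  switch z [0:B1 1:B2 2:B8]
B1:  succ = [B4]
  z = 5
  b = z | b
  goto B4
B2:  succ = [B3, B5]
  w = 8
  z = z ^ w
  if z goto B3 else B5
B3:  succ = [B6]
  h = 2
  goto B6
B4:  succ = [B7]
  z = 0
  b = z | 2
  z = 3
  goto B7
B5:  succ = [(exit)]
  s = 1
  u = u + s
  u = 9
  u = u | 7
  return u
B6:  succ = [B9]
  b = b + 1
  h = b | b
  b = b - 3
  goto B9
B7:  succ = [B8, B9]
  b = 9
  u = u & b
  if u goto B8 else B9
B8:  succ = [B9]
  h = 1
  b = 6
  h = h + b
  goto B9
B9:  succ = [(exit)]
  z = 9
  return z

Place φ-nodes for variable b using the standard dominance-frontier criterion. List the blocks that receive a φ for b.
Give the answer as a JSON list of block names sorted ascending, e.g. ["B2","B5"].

Answer: ["B8", "B9"]

Analysis:
idom tree: B1←B0 B2←B0 B3←B2 B4←B1 B5←B2 B6←B3 B7←B4 B8←B0 B9←B0
Join-block Dom:
  B8: preds {B0,B7}: {B0} ∩ {B0,B1,B4,B7} = {B0}; idom=B0
  B9: preds {B6,B7,B8}: {B0,B2,B3,B6} ∩ {B0,B1,B4,B7} ∩ {B0,B8} = {B0}; idom=B0

Frontier:
  B8←B0: walk · to B0
  B8←B7: walk B7→B4→B1 to B0
  B9←B6: walk B6→B3→B2 to B0
  B9←B7: walk B7→B4→B1 to B0
  B9←B8: walk B8 to B0
  B0: DF=∅
  B1: DF={B8,B9}
  B2: DF={B9}
  B3: DF={B9}
  B4: DF={B8,B9}
  B5: DF=∅
  B6: DF={B9}
  B7: DF={B8,B9}
  B8: DF={B9}
  B9: DF=∅

φ for b: defs {B0,B1,B4,B6,B7,B8}
  DF⁺ = {B8,B9}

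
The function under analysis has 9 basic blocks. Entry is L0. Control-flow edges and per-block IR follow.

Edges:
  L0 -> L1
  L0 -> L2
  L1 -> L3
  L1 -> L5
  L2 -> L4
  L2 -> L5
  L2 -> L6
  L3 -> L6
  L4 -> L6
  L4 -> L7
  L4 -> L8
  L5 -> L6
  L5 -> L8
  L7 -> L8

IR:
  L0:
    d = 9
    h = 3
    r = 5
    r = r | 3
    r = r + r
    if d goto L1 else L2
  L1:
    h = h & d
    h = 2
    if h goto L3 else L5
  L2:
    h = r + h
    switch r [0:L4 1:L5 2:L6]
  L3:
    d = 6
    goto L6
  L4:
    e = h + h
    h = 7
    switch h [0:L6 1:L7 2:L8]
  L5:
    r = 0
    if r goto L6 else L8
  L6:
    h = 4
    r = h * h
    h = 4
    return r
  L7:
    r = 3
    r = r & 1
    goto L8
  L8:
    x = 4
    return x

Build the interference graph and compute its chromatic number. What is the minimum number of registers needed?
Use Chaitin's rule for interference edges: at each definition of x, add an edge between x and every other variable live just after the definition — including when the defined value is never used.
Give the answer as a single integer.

Block summaries:
  L0: def={d,h,r} ue=∅
  L1: def={h} ue={d,h}
  L2: def={h} ue={h,r}
  L3: def={d} ue=∅
  L4: def={e,h} ue={h}
  L5: def={r} ue=∅
  L6: def={h,r} ue=∅
  L7: def={r} ue=∅
  L8: def={x} ue=∅

Backward fixpoint:
  live L0: ∅→{d,h,r}
  live L1: {d,h}→∅
  live L2: {h,r}→{h}
  live L3: ∅→∅
  live L4: {h}→∅
  live L5: ∅→∅
  live L6: ∅→∅
  live L7: ∅→∅
  live L8: ∅→∅

Interfere edges:
  d: {h,r}
  e: ∅
  h: {d,r}
  r: {d,h}
  x: ∅

Registers:
  {d,h,r} pairwise interfere (3-clique) ⇒ χ ≥ 3
  assign d→c0 e→c0 h→c1 r→c2 x→c0 — no edge inside a register ⇒ χ ≤ 3
  χ = 3

Answer: 3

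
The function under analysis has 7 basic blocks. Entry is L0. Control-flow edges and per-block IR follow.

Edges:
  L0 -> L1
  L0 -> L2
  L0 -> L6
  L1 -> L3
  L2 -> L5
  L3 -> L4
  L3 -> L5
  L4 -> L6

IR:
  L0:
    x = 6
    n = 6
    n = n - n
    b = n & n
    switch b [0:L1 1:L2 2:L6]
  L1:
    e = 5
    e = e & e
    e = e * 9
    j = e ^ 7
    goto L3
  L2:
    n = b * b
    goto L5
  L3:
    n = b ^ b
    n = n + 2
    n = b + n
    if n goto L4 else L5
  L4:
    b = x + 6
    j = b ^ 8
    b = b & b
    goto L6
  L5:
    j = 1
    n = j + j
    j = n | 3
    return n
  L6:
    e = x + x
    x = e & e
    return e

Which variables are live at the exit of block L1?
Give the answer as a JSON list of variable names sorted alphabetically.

Answer: ["b", "x"]

Derivation:
Per-block:
  L0: {b,n,x} / ∅
  L1: {e,j} / ∅
  L2: {n} / {b}
  L3: {n} / {b}
  L4: {b,j} / {x}
  L5: {j,n} / ∅
  L6: {e,x} / {x}

Live sets:
  live L0: ∅→{b,x}
  live L1: {b,x}→{b,x}
  live L2: {b}→∅
  live L3: {b,x}→{x}
  live L4: {x}→{x}
  live L5: ∅→∅
  live L6: {x}→∅

live-out(L1) = ["b", "x"]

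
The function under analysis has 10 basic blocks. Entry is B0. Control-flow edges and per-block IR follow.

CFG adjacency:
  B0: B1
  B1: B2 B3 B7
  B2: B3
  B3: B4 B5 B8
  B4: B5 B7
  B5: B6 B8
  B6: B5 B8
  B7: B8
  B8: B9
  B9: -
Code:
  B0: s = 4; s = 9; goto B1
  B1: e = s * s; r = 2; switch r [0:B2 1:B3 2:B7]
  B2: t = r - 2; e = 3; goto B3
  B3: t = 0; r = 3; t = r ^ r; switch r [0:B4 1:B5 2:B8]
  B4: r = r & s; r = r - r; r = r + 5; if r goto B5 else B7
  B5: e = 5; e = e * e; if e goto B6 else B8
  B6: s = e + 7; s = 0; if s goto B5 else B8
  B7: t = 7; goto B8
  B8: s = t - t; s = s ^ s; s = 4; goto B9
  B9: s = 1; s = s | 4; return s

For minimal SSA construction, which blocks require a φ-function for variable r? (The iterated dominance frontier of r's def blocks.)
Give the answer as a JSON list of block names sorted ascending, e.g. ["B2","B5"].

idom tree: B1←B0 B2←B1 B3←B1 B4←B3 B5←B3 B6←B5 B7←B1 B8←B1 B9←B8
Dom at joins:
  B3: preds {B1,B2}: {B0,B1} ∩ {B0,B1,B2} = {B0,B1}; idom=B1
  B5: preds {B3,B4,B6}: {B0,B1,B3} ∩ {B0,B1,B3,B4} ∩ {B0,B1,B3,B5,B6} = {B0,B1,B3}; idom=B3
  B7: preds {B1,B4}: {B0,B1} ∩ {B0,B1,B3,B4} = {B0,B1}; idom=B1
  B8: preds {B3,B5,B6,B7}: {B0,B1,B3} ∩ {B0,B1,B3,B5} ∩ {B0,B1,B3,B5,B6} ∩ {B0,B1,B7} = {B0,B1}; idom=B1

DF derivation:
  join B3 pred B1: · stop@B1
  join B3 pred B2: B2 stop@B1
  join B5 pred B3: · stop@B3
  join B5 pred B4: B4 stop@B3
  join B5 pred B6: B6→B5 stop@B3
  join B7 pred B1: · stop@B1
  join B7 pred B4: B4→B3 stop@B1
  join B8 pred B3: B3 stop@B1
  join B8 pred B5: B5→B3 stop@B1
  join B8 pred B6: B6→B5→B3 stop@B1
  join B8 pred B7: B7 stop@B1
  DF(B0)=∅
  DF(B1)=∅
  DF(B2)={B3}
  DF(B3)={B7,B8}
  DF(B4)={B5,B7}
  DF(B5)={B5,B8}
  DF(B6)={B5,B8}
  DF(B7)={B8}
  DF(B8)=∅
  DF(B9)=∅

φ for r: defs {B1,B3,B4}
  DF⁺ = {B5,B7,B8}

Answer: ["B5", "B7", "B8"]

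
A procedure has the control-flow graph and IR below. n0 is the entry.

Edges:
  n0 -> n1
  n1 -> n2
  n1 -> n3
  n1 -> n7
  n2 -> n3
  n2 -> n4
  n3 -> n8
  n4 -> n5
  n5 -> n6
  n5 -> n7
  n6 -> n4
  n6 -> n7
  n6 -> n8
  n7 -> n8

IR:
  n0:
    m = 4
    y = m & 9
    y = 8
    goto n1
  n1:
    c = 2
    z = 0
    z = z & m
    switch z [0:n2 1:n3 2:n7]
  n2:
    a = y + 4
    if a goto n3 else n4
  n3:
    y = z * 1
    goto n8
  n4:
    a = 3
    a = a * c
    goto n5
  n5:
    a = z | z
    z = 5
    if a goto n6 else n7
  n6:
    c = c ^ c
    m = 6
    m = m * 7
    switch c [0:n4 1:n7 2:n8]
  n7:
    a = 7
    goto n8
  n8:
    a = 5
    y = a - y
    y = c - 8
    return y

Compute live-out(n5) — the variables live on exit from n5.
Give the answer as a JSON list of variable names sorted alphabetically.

def/use:
  n0: def={m,y} ue=∅
  n1: def={c,z} ue={m}
  n2: def={a} ue={y}
  n3: def={y} ue={z}
  n4: def={a} ue={c}
  n5: def={a,z} ue={z}
  n6: def={c,m} ue={c}
  n7: def={a} ue=∅
  n8: def={a,y} ue={c,y}

Backward fixpoint:
  n0 li=∅ lo={m,y}
  n1 li={m,y} lo={c,y,z}
  n2 li={c,y,z} lo={c,y,z}
  n3 li={c,z} lo={c,y}
  n4 li={c,y,z} lo={c,y,z}
  n5 li={c,y,z} lo={c,y,z}
  n6 li={c,y,z} lo={c,y,z}
  n7 li={c,y} lo={c,y}
  n8 li={c,y} lo=∅

live-out(n5) = ["c", "y", "z"]

Answer: ["c", "y", "z"]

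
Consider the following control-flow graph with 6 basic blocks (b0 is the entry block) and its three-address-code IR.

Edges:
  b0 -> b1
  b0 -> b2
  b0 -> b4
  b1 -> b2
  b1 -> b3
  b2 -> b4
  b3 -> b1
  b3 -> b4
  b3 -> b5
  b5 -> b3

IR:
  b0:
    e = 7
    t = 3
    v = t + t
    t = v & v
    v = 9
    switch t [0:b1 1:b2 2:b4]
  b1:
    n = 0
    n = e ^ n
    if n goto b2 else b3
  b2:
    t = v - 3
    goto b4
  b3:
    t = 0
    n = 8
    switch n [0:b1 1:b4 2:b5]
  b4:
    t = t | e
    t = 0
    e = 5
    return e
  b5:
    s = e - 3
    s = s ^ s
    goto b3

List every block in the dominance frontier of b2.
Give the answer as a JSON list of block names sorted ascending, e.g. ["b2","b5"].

idom tree: b1←b0 b2←b0 b3←b1 b4←b0 b5←b3
Dom∩ at merges:
  b1: preds {b0,b3}: {b0} ∩ {b0,b1,b3} = {b0}; idom=b0
  b2: preds {b0,b1}: {b0} ∩ {b0,b1} = {b0}; idom=b0
  b3: preds {b1,b5}: {b0,b1} ∩ {b0,b1,b3,b5} = {b0,b1}; idom=b1
  b4: preds {b0,b2,b3}: {b0} ∩ {b0,b2} ∩ {b0,b1,b3} = {b0}; idom=b0

Frontier:
  b1←b0: walk · to b0
  b1←b3: walk b3→b1 to b0
  b2←b0: walk · to b0
  b2←b1: walk b1 to b0
  b3←b1: walk · to b1
  b3←b5: walk b5→b3 to b1
  b4←b0: walk · to b0
  b4←b2: walk b2 to b0
  b4←b3: walk b3→b1 to b0
  b0 → ∅
  b1 → {b1,b2,b4}
  b2 → {b4}
  b3 → {b1,b3,b4}
  b4 → ∅
  b5 → {b3}

DF(b2) = ["b4"]

Answer: ["b4"]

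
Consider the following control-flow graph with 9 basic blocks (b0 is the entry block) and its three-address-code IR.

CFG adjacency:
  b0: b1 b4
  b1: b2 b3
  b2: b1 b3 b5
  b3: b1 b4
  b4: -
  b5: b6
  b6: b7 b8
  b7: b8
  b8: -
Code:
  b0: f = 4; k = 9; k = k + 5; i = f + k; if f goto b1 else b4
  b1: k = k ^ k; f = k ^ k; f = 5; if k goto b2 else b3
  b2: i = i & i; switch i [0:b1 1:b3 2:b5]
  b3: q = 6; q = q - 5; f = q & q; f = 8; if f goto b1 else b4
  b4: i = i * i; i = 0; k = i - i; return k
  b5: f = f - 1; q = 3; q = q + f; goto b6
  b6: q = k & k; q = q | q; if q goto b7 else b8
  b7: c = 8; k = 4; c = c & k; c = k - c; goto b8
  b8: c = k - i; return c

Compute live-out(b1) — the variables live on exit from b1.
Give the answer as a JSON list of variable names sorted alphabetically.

Answer: ["f", "i", "k"]

Derivation:
Per-block:
  b0: def={f,i,k} ue=∅
  b1: def={f,k} ue={k}
  b2: def={i} ue={i}
  b3: def={f,q} ue=∅
  b4: def={i,k} ue={i}
  b5: def={f,q} ue={f}
  b6: def={q} ue={k}
  b7: def={c,k} ue=∅
  b8: def={c} ue={i,k}

Live sets:
  b0 li=∅ lo={i,k}
  b1 li={i,k} lo={f,i,k}
  b2 li={f,i,k} lo={f,i,k}
  b3 li={i,k} lo={i,k}
  b4 li={i} lo=∅
  b5 li={f,i,k} lo={i,k}
  b6 li={i,k} lo={i,k}
  b7 li={i} lo={i,k}
  b8 li={i,k} lo=∅

live-out(b1) = ["f", "i", "k"]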